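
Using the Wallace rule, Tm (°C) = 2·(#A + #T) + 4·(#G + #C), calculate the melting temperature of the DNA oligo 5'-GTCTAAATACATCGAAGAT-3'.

50°C

Base counts: G=3, A=8, T=5, C=3
So N_AT = 13 and N_GC = 6.
Tm = 2×13 + 4×6 = 50°C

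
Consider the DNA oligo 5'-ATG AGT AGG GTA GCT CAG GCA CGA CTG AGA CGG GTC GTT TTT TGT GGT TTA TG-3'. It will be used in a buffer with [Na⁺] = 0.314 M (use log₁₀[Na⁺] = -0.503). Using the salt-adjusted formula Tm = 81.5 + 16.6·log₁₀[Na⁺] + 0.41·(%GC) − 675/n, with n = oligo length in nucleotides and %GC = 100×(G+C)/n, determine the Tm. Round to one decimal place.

80.5°C

Length n = 53. Counting bases: A=10, G=19, C=7, T=17
G+C = 26, so %GC = 26/53 × 100 = 49.057%
Salt term: 16.6 × (-0.503) = -8.35
GC term: 0.41 × 49.057 = 20.113; length term: −675/53 = −12.736
Tm = 81.5 + (-8.35) + 20.113 − 12.736 = 80.527 → 80.5°C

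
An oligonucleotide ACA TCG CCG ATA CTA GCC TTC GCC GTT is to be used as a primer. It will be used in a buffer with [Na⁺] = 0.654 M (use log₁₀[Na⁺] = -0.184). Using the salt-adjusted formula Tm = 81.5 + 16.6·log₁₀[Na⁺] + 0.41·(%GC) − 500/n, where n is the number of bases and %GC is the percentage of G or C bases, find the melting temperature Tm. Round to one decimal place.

Length n = 27. Counting bases: A=5, T=7, G=5, C=10
G+C = 15, so %GC = 15/27 × 100 = 55.556%
Salt term: 16.6 × (-0.184) = -3.054
GC term: 0.41 × 55.556 = 22.778; length term: −500/27 = −18.519
Tm = 81.5 + (-3.054) + 22.778 − 18.519 = 82.705 → 82.7°C

82.7°C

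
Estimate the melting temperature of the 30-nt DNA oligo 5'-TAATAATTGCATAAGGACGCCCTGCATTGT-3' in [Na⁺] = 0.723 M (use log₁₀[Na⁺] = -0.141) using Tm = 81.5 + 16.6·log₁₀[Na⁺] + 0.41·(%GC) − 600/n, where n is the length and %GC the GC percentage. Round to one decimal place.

75.6°C

Length n = 30. Counting bases: A=9, G=6, C=6, T=9
G+C = 12, so %GC = 12/30 × 100 = 40%
Salt term: 16.6 × (-0.141) = -2.341
GC term: 0.41 × 40 = 16.4; length term: −600/30 = −20
Tm = 81.5 + (-2.341) + 16.4 − 20 = 75.559 → 75.6°C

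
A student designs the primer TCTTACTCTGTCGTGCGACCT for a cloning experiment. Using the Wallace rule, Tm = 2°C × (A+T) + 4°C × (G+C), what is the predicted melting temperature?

Counting bases: T=8, G=4, A=2, C=7
A+T = 10, G+C = 11
Tm = 2(10) + 4(11) = 20 + 44 = 64°C

64°C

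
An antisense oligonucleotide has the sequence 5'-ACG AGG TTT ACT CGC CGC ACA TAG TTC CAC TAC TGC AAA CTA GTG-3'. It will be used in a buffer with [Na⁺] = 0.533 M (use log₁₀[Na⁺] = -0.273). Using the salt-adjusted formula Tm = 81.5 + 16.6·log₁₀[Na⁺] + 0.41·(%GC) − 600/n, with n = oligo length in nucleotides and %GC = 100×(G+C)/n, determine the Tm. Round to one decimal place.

Length n = 45. Counting bases: T=11, G=9, C=13, A=12
G+C = 22, so %GC = 22/45 × 100 = 48.889%
Salt term: 16.6 × (-0.273) = -4.532
GC term: 0.41 × 48.889 = 20.044; length term: −600/45 = −13.333
Tm = 81.5 + (-4.532) + 20.044 − 13.333 = 83.679 → 83.7°C

83.7°C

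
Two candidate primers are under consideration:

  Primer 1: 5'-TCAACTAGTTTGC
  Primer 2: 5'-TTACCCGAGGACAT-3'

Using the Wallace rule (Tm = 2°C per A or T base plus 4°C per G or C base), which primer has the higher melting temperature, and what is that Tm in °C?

Primer 2, 42°C

Primer 1: A+T=8, G+C=5 → Tm = 2(8)+4(5) = 36°C
Primer 2: A+T=7, G+C=7 → Tm = 2(7)+4(7) = 42°C
36°C vs 42°C → primer 2 is higher.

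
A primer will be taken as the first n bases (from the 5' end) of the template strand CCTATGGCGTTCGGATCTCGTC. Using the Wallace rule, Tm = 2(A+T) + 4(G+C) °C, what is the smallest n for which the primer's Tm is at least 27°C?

First 8 bases: CCTATGGC → Tm = 26°C (< 27°C)
First 9 bases: CCTATGGCG → Tm = 30°C (≥ 27°C)
Each additional base adds 2°C (A/T) or 4°C (G/C), so Tm is non-decreasing in n; n = 9 is the first length to reach 27°C.

n = 9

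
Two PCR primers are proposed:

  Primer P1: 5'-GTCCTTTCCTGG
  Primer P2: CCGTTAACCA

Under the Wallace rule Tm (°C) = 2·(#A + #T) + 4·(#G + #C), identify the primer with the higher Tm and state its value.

Primer P1, 38°C

Primer P1: A+T=5, G+C=7 → Tm = 2(5)+4(7) = 38°C
Primer P2: A+T=5, G+C=5 → Tm = 2(5)+4(5) = 30°C
38°C vs 30°C → primer P1 is higher.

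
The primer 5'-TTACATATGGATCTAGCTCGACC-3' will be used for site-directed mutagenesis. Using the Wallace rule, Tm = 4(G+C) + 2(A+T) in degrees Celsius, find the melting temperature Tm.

Base counts: G=4, T=7, C=6, A=6
AT pairs contribute 13, GC pairs contribute 10.
Tm = 2(13) + 4(10) = 26 + 40 = 66°C

66°C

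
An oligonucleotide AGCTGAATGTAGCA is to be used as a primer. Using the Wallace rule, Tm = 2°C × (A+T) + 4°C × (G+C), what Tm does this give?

40°C

Base counts: A=5, G=4, T=3, C=2
AT pairs contribute 8, GC pairs contribute 6.
Tm = 4·6 + 2·8 = 24 + 16 = 40°C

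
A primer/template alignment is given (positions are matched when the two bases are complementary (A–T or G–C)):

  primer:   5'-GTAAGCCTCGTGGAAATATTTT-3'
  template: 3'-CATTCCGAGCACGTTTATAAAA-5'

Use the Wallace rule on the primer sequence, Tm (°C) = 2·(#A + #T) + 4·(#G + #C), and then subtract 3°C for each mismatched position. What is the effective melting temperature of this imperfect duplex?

Primer base counts: A=6, T=8, G=5, C=3 → A+T=14, G+C=8
Perfect-match Tm = 2(14) + 4(8) = 28 + 32 = 60°C
Mismatches (positions where the bases are not complementary): 2 (at positions 6, 13)
Effective Tm = 60 − 2×3 = 60 − 6 = 54°C

54°C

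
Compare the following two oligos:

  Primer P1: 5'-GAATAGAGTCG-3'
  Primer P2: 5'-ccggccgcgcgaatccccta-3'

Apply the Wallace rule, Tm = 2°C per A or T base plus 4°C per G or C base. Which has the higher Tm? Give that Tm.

Primer P1: A+T=6, G+C=5 → Tm = 2(6)+4(5) = 32°C
Primer P2: A+T=5, G+C=15 → Tm = 2(5)+4(15) = 70°C
32°C vs 70°C → primer P2 is higher.

Primer P2, 70°C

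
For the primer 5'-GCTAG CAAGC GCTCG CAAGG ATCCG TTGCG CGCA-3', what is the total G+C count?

22

Base counts: A=7, C=11, T=5, G=11
Total G or C: 11 + 11 = 22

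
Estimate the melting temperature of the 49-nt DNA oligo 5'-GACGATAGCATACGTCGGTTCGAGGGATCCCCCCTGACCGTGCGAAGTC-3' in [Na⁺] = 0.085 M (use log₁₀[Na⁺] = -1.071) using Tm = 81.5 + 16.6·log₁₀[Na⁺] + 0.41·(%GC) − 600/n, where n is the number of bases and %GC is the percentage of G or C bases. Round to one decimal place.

76.6°C

Length n = 49. Scanning the sequence gives C=15, T=9, A=10, G=15.
G+C = 30, so %GC = 30/49 × 100 = 61.224%
Salt term: 16.6 × (-1.071) = -17.779
GC term: 0.41 × 61.224 = 25.102; length term: −600/49 = −12.245
Tm = 81.5 + (-17.779) + 25.102 − 12.245 = 76.578 → 76.6°C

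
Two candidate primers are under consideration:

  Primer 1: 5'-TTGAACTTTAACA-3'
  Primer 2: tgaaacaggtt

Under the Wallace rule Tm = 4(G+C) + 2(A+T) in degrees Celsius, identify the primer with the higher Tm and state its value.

Primer 1: A+T=10, G+C=3 → Tm = 2(10)+4(3) = 32°C
Primer 2: A+T=7, G+C=4 → Tm = 2(7)+4(4) = 30°C
32°C vs 30°C → primer 1 is higher.

Primer 1, 32°C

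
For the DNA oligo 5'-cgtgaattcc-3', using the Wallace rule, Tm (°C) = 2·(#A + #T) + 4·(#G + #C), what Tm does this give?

30°C

G=2, A=2, T=3, C=3
A+T = 5, G+C = 5
Tm = 2×5 + 4×5 = 30°C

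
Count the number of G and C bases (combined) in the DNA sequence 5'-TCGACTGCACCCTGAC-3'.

10

T=3, C=7, A=3, G=3
Total G or C: 3 + 7 = 10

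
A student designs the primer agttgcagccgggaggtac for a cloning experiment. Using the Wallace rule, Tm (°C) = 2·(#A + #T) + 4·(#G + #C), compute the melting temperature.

62°C

Base counts: G=8, T=3, C=4, A=4
So N_AT = 7 and N_GC = 12.
Tm = 2(7) + 4(12) = 14 + 48 = 62°C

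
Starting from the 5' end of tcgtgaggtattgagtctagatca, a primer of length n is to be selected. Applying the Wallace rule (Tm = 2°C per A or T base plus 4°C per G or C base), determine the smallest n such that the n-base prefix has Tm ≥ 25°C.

First 7 bases: TCGTGAG → Tm = 22°C (< 25°C)
First 8 bases: TCGTGAGG → Tm = 26°C (≥ 25°C)
Since every base adds ≥2°C, Tm only increases with n, so the threshold is first crossed at n = 8.

n = 8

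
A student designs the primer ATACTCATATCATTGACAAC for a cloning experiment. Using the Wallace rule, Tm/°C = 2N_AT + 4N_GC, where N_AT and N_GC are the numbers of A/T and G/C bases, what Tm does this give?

52°C

C=5, T=6, G=1, A=8
So N_AT = 14 and N_GC = 6.
Tm = 2(14) + 4(6) = 28 + 24 = 52°C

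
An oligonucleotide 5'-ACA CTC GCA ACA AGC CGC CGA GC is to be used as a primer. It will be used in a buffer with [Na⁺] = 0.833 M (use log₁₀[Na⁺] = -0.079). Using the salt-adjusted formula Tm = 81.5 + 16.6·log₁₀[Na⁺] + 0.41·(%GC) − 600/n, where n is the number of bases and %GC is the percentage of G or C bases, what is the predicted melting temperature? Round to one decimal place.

Length n = 23. Scanning the sequence gives C=10, T=1, G=5, A=7.
G+C = 15, so %GC = 15/23 × 100 = 65.217%
Salt term: 16.6 × (-0.079) = -1.311
GC term: 0.41 × 65.217 = 26.739; length term: −600/23 = −26.087
Tm = 81.5 + (-1.311) + 26.739 − 26.087 = 80.841 → 80.8°C

80.8°C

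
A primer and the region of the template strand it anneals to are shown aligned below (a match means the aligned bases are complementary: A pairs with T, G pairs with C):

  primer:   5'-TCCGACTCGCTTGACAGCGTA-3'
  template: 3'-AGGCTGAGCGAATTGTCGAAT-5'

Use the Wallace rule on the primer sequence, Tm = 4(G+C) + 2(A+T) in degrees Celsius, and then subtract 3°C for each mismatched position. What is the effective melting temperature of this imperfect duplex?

60°C

Primer base counts: A=4, T=5, G=5, C=7 → A+T=9, G+C=12
Perfect-match Tm = 2(9) + 4(12) = 18 + 48 = 66°C
Mismatches (positions where the bases are not complementary): 2 (at positions 13, 19)
Effective Tm = 66 − 2×3 = 66 − 6 = 60°C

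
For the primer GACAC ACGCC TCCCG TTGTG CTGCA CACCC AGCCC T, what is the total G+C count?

Base counts: G=7, A=6, C=17, T=6
Total G or C: 7 + 17 = 24

24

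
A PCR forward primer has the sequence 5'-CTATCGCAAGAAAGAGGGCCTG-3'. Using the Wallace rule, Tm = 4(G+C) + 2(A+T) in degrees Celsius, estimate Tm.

68°C

Base counts: T=3, A=7, G=7, C=5
AT pairs contribute 10, GC pairs contribute 12.
Tm = 2×10 + 4×12 = 68°C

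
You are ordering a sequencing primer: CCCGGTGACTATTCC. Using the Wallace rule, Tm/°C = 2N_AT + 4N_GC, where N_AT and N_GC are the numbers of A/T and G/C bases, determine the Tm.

48°C

Counting bases: T=4, C=6, A=2, G=3
So N_AT = 6 and N_GC = 9.
Tm = 4·9 + 2·6 = 36 + 12 = 48°C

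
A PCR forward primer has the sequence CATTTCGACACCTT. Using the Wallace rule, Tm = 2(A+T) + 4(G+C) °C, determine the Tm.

Base counts: G=1, C=5, T=5, A=3
A+T = 8, G+C = 6
Tm = 4·6 + 2·8 = 24 + 16 = 40°C

40°C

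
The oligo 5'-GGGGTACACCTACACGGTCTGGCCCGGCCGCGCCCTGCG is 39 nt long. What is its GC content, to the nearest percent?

77%

Base counts: C=16, T=5, G=14, A=4
G+C = 14 + 16 = 30 out of 39 bases
%GC = 30/39 × 100 = 76.92% ≈ 77%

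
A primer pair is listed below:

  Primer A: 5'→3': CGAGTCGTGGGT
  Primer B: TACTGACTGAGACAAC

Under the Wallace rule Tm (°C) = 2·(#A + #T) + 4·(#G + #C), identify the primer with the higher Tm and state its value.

Primer B, 46°C

Primer A: A+T=4, G+C=8 → Tm = 2(4)+4(8) = 40°C
Primer B: A+T=9, G+C=7 → Tm = 2(9)+4(7) = 46°C
40°C vs 46°C → primer B is higher.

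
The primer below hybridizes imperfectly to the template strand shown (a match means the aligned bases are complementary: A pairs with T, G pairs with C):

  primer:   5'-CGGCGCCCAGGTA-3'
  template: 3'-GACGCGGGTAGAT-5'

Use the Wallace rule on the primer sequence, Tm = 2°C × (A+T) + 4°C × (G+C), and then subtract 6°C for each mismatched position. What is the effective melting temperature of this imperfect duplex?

28°C

Primer base counts: A=2, T=1, G=5, C=5 → A+T=3, G+C=10
Perfect-match Tm = 2(3) + 4(10) = 6 + 40 = 46°C
Mismatches (positions where the bases are not complementary): 3 (at positions 2, 10, 11)
Effective Tm = 46 − 3×6 = 46 − 18 = 28°C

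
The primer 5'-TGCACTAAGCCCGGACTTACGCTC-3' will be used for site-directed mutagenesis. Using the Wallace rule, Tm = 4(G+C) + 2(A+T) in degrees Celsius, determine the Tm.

76°C

Base counts: T=5, G=5, A=5, C=9
AT pairs contribute 10, GC pairs contribute 14.
Tm = 2(10) + 4(14) = 20 + 56 = 76°C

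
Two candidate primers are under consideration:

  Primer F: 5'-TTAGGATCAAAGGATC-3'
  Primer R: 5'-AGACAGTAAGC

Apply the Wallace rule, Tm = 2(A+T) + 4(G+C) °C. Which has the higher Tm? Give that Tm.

Primer F: A+T=10, G+C=6 → Tm = 2(10)+4(6) = 44°C
Primer R: A+T=6, G+C=5 → Tm = 2(6)+4(5) = 32°C
44°C vs 32°C → primer F is higher.

Primer F, 44°C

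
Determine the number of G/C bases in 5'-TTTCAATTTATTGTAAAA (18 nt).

2

Base counts: A=7, C=1, T=9, G=1
Total G or C: 1 + 1 = 2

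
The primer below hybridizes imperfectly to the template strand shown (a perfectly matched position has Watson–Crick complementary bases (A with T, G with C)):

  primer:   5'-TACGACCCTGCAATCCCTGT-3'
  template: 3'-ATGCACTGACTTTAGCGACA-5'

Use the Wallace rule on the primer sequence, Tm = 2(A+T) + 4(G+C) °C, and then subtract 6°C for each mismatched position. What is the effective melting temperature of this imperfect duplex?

Primer base counts: A=4, T=5, G=3, C=8 → A+T=9, G+C=11
Perfect-match Tm = 2(9) + 4(11) = 18 + 44 = 62°C
Mismatches (positions where the bases are not complementary): 5 (at positions 5, 6, 7, 11, 16)
Effective Tm = 62 − 5×6 = 62 − 30 = 32°C

32°C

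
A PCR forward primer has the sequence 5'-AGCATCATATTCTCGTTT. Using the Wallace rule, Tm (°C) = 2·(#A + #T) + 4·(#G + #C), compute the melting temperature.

A=4, G=2, C=4, T=8
AT pairs contribute 12, GC pairs contribute 6.
Tm = 2(12) + 4(6) = 24 + 24 = 48°C

48°C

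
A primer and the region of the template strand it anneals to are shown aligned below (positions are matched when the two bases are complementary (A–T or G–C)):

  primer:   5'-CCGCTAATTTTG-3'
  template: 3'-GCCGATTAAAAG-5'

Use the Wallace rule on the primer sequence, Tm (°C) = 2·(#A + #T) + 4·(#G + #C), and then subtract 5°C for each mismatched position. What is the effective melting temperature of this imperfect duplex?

24°C

Primer base counts: A=2, T=5, G=2, C=3 → A+T=7, G+C=5
Perfect-match Tm = 2(7) + 4(5) = 14 + 20 = 34°C
Mismatches (positions where the bases are not complementary): 2 (at positions 2, 12)
Effective Tm = 34 − 2×5 = 34 − 10 = 24°C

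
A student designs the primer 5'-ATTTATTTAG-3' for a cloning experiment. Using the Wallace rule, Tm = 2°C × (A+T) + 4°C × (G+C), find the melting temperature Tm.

22°C

C=0, A=3, T=6, G=1
A+T = 9, G+C = 1
Tm = 2(9) + 4(1) = 18 + 4 = 22°C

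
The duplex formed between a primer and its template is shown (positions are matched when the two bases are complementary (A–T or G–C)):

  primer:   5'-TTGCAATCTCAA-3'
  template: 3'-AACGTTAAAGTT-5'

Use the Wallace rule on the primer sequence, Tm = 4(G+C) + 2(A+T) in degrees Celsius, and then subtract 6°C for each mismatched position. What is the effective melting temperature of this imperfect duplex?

Primer base counts: A=4, T=4, G=1, C=3 → A+T=8, G+C=4
Perfect-match Tm = 2(8) + 4(4) = 16 + 16 = 32°C
Mismatches (positions where the bases are not complementary): 1 (at position 8)
Effective Tm = 32 − 1×6 = 32 − 6 = 26°C

26°C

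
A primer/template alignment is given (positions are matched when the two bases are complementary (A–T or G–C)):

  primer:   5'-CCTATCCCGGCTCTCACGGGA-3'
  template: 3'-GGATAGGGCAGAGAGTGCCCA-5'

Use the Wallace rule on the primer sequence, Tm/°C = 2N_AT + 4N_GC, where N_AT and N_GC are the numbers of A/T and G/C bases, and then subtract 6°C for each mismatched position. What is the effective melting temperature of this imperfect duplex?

Primer base counts: A=3, T=4, G=5, C=9 → A+T=7, G+C=14
Perfect-match Tm = 2(7) + 4(14) = 14 + 56 = 70°C
Mismatches (positions where the bases are not complementary): 2 (at positions 10, 21)
Effective Tm = 70 − 2×6 = 70 − 12 = 58°C

58°C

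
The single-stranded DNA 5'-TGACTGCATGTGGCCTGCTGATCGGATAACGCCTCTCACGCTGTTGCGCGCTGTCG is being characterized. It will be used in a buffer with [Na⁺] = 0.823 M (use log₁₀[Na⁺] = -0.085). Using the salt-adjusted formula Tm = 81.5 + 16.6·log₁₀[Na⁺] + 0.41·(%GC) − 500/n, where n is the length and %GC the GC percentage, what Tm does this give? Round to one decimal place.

96.1°C

Length n = 56. Base counts: C=17, G=17, T=15, A=7
G+C = 34, so %GC = 34/56 × 100 = 60.714%
Salt term: 16.6 × (-0.085) = -1.411
GC term: 0.41 × 60.714 = 24.893; length term: −500/56 = −8.929
Tm = 81.5 + (-1.411) + 24.893 − 8.929 = 96.053 → 96.1°C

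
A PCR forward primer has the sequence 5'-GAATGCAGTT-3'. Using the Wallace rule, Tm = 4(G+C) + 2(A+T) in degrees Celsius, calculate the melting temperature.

Scanning the sequence gives G=3, A=3, C=1, T=3.
AT pairs contribute 6, GC pairs contribute 4.
Tm = 4·4 + 2·6 = 16 + 12 = 28°C

28°C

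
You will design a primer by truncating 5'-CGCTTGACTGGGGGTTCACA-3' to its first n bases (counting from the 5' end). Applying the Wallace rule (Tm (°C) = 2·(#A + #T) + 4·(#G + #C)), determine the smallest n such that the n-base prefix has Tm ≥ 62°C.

First 18 bases: CGCTTGACTGGGGGTTCA → Tm = 58°C (< 62°C)
First 19 bases: CGCTTGACTGGGGGTTCAC → Tm = 62°C (≥ 62°C)
Since every base adds ≥2°C, Tm only increases with n, so the threshold is first crossed at n = 19.

n = 19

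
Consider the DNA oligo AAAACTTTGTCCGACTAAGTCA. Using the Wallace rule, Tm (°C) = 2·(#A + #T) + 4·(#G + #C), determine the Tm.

C=5, G=3, T=6, A=8
AT pairs contribute 14, GC pairs contribute 8.
Tm = 4·8 + 2·14 = 32 + 28 = 60°C

60°C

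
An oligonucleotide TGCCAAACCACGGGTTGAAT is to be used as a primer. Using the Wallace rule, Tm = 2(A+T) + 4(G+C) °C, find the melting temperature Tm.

60°C

Scanning the sequence gives A=6, G=5, T=4, C=5.
AT pairs contribute 10, GC pairs contribute 10.
Tm = 2×10 + 4×10 = 60°C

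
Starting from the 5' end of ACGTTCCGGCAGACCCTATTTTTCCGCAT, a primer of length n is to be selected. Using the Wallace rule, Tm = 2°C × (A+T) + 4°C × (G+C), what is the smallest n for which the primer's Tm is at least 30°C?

First 8 bases: ACGTTCCG → Tm = 26°C (< 30°C)
First 9 bases: ACGTTCCGG → Tm = 30°C (≥ 30°C)
Since every base adds ≥2°C, Tm only increases with n, so the threshold is first crossed at n = 9.

n = 9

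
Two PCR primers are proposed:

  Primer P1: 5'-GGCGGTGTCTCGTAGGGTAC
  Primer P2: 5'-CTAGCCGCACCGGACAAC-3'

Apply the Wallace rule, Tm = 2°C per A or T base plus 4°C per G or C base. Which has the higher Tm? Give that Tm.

Primer P1: A+T=7, G+C=13 → Tm = 2(7)+4(13) = 66°C
Primer P2: A+T=6, G+C=12 → Tm = 2(6)+4(12) = 60°C
66°C vs 60°C → primer P1 is higher.

Primer P1, 66°C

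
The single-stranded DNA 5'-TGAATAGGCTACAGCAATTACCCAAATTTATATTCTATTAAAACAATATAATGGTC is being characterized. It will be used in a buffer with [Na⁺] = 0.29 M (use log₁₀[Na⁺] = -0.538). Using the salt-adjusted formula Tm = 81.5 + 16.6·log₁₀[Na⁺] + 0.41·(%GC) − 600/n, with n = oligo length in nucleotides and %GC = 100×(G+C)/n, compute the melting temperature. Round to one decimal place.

72.8°C

Length n = 56. Base counts: T=18, C=9, G=6, A=23
G+C = 15, so %GC = 15/56 × 100 = 26.786%
Salt term: 16.6 × (-0.538) = -8.931
GC term: 0.41 × 26.786 = 10.982; length term: −600/56 = −10.714
Tm = 81.5 + (-8.931) + 10.982 − 10.714 = 72.837 → 72.8°C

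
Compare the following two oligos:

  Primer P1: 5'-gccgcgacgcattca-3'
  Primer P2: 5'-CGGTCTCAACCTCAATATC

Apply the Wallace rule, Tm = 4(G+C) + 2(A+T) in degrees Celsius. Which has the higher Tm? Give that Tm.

Primer P2, 56°C

Primer P1: A+T=5, G+C=10 → Tm = 2(5)+4(10) = 50°C
Primer P2: A+T=10, G+C=9 → Tm = 2(10)+4(9) = 56°C
50°C vs 56°C → primer P2 is higher.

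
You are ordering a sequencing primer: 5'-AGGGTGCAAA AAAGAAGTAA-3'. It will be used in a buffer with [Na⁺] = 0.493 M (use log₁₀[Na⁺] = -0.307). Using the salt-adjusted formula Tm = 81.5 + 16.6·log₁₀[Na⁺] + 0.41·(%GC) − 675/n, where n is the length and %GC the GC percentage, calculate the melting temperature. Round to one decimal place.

Length n = 20. Scanning the sequence gives A=11, T=2, G=6, C=1.
G+C = 7, so %GC = 7/20 × 100 = 35%
Salt term: 16.6 × (-0.307) = -5.096
GC term: 0.41 × 35 = 14.35; length term: −675/20 = −33.75
Tm = 81.5 + (-5.096) + 14.35 − 33.75 = 57.004 → 57.0°C

57.0°C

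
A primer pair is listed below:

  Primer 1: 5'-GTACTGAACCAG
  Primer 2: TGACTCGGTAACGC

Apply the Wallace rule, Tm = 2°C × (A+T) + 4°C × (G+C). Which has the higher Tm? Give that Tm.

Primer 1: A+T=6, G+C=6 → Tm = 2(6)+4(6) = 36°C
Primer 2: A+T=6, G+C=8 → Tm = 2(6)+4(8) = 44°C
36°C vs 44°C → primer 2 is higher.

Primer 2, 44°C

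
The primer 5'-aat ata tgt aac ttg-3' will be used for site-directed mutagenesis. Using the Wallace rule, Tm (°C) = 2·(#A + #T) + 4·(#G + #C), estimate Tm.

G=2, C=1, A=6, T=6
A+T = 12, G+C = 3
Tm = 2×12 + 4×3 = 36°C

36°C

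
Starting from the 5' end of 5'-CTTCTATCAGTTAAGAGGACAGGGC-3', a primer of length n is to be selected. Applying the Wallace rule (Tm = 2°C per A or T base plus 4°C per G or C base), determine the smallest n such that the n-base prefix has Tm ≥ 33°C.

n = 13

First 12 bases: CTTCTATCAGTT → Tm = 32°C (< 33°C)
First 13 bases: CTTCTATCAGTTA → Tm = 34°C (≥ 33°C)
Each additional base adds 2°C (A/T) or 4°C (G/C), so Tm is non-decreasing in n; n = 13 is the first length to reach 33°C.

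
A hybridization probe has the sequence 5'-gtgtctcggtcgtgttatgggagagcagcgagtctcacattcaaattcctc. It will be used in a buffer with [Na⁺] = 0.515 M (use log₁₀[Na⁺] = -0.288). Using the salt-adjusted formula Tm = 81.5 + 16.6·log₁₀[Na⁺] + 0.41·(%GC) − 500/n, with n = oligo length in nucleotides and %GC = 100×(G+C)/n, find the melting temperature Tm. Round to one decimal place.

Length n = 51. Counting bases: G=14, A=10, C=12, T=15
G+C = 26, so %GC = 26/51 × 100 = 50.98%
Salt term: 16.6 × (-0.288) = -4.781
GC term: 0.41 × 50.98 = 20.902; length term: −500/51 = −9.804
Tm = 81.5 + (-4.781) + 20.902 − 9.804 = 87.817 → 87.8°C

87.8°C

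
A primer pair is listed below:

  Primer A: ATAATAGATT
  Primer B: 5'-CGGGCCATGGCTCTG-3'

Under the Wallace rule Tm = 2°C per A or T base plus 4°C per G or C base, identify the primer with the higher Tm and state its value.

Primer B, 52°C

Primer A: A+T=9, G+C=1 → Tm = 2(9)+4(1) = 22°C
Primer B: A+T=4, G+C=11 → Tm = 2(4)+4(11) = 52°C
22°C vs 52°C → primer B is higher.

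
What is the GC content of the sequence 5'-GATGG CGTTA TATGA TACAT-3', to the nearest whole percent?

35%

G=5, T=7, A=6, C=2
G+C = 5 + 2 = 7 out of 20 bases
%GC = 7/20 × 100 = 35% ≈ 35%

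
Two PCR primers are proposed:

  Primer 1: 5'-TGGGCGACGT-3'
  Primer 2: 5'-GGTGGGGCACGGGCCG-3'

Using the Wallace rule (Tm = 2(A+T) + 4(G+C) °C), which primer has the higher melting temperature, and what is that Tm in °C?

Primer 2, 60°C

Primer 1: A+T=3, G+C=7 → Tm = 2(3)+4(7) = 34°C
Primer 2: A+T=2, G+C=14 → Tm = 2(2)+4(14) = 60°C
34°C vs 60°C → primer 2 is higher.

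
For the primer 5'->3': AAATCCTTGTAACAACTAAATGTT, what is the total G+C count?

6

Counting bases: C=4, T=8, G=2, A=10
G+C = 2 + 4 = 6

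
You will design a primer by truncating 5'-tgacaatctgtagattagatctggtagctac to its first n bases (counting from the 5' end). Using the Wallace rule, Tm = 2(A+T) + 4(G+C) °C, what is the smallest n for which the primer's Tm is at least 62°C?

First 22 bases: TGACAATCTGTAGATTAGATCT → Tm = 58°C (< 62°C)
First 23 bases: TGACAATCTGTAGATTAGATCTG → Tm = 62°C (≥ 62°C)
Since every base adds ≥2°C, Tm only increases with n, so the threshold is first crossed at n = 23.

n = 23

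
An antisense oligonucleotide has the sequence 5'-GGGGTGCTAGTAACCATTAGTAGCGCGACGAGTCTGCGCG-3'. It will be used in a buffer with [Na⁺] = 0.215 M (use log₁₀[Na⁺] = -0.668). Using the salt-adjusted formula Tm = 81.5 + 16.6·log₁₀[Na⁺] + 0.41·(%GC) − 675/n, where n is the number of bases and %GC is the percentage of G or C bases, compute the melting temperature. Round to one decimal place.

78.1°C

Length n = 40. Counting bases: T=8, A=8, G=15, C=9
G+C = 24, so %GC = 24/40 × 100 = 60%
Salt term: 16.6 × (-0.668) = -11.089
GC term: 0.41 × 60 = 24.6; length term: −675/40 = −16.875
Tm = 81.5 + (-11.089) + 24.6 − 16.875 = 78.136 → 78.1°C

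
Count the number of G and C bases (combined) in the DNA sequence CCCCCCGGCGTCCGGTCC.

Base counts: T=2, C=11, G=5, A=0
Total G or C: 5 + 11 = 16

16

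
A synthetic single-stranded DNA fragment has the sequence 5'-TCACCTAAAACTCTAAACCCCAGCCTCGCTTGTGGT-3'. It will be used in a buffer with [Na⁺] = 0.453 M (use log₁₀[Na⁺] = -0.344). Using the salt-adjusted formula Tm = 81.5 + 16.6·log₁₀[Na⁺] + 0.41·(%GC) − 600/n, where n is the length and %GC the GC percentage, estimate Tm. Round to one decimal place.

Length n = 36. Counting bases: C=13, A=9, T=9, G=5
G+C = 18, so %GC = 18/36 × 100 = 50%
Salt term: 16.6 × (-0.344) = -5.71
GC term: 0.41 × 50 = 20.5; length term: −600/36 = −16.667
Tm = 81.5 + (-5.71) + 20.5 − 16.667 = 79.623 → 79.6°C

79.6°C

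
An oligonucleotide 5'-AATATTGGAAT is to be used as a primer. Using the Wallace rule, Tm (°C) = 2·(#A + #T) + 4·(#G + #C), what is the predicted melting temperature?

Scanning the sequence gives G=2, T=4, A=5, C=0.
AT pairs contribute 9, GC pairs contribute 2.
Tm = 2(9) + 4(2) = 18 + 8 = 26°C

26°C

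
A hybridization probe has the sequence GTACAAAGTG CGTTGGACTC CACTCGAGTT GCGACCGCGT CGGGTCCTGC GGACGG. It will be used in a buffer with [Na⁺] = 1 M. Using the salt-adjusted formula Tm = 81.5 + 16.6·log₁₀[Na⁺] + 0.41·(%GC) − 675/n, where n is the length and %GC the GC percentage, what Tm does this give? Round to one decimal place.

95.8°C

Length n = 56. G=20, T=11, C=16, A=9
G+C = 36, so %GC = 36/56 × 100 = 64.286%
Salt term: 16.6 × (0) = 0
GC term: 0.41 × 64.286 = 26.357; length term: −675/56 = −12.054
Tm = 81.5 + (0) + 26.357 − 12.054 = 95.803 → 95.8°C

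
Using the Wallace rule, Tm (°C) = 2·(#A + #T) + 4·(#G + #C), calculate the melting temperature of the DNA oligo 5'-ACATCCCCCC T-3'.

Counting bases: G=0, C=7, T=2, A=2
AT pairs contribute 4, GC pairs contribute 7.
Tm = 2×4 + 4×7 = 36°C

36°C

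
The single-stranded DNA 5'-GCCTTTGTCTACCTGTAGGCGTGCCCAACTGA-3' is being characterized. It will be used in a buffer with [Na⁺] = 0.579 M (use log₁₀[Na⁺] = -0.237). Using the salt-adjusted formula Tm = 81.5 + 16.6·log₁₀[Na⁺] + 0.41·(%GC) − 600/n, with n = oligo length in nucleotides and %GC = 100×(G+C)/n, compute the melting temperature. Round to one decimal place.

81.9°C

Length n = 32. Counting bases: T=9, C=10, A=5, G=8
G+C = 18, so %GC = 18/32 × 100 = 56.25%
Salt term: 16.6 × (-0.237) = -3.934
GC term: 0.41 × 56.25 = 23.062; length term: −600/32 = −18.75
Tm = 81.5 + (-3.934) + 23.062 − 18.75 = 81.878 → 81.9°C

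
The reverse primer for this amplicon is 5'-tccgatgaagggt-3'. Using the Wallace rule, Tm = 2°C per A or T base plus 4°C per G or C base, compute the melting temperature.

40°C

G=5, T=3, A=3, C=2
So N_AT = 6 and N_GC = 7.
Tm = 2×6 + 4×7 = 40°C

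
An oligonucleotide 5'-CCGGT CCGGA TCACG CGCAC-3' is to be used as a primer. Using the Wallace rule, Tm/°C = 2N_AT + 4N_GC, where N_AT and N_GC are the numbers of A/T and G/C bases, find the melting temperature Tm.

70°C

Base counts: T=2, G=6, C=9, A=3
AT pairs contribute 5, GC pairs contribute 15.
Tm = 4·15 + 2·5 = 60 + 10 = 70°C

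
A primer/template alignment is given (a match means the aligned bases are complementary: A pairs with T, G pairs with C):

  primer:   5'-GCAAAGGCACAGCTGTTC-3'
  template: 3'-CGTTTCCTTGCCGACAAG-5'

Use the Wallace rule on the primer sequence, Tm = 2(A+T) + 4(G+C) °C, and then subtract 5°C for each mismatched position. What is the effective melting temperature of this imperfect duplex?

46°C

Primer base counts: A=5, T=3, G=5, C=5 → A+T=8, G+C=10
Perfect-match Tm = 2(8) + 4(10) = 16 + 40 = 56°C
Mismatches (positions where the bases are not complementary): 2 (at positions 8, 11)
Effective Tm = 56 − 2×5 = 56 − 10 = 46°C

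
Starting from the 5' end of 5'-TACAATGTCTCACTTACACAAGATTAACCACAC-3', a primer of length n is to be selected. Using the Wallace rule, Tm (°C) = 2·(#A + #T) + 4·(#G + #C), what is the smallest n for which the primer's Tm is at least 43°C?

First 16 bases: TACAATGTCTCACTTA → Tm = 42°C (< 43°C)
First 17 bases: TACAATGTCTCACTTAC → Tm = 46°C (≥ 43°C)
Since every base adds ≥2°C, Tm only increases with n, so the threshold is first crossed at n = 17.

n = 17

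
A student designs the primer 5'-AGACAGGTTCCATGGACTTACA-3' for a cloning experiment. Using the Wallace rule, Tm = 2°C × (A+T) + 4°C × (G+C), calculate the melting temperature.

64°C

Scanning the sequence gives A=7, T=5, C=5, G=5.
So N_AT = 12 and N_GC = 10.
Tm = 2×12 + 4×10 = 64°C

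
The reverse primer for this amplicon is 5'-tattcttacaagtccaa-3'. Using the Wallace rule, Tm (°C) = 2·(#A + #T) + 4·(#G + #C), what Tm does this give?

Base counts: C=4, A=6, T=6, G=1
A+T = 12, G+C = 5
Tm = 2×12 + 4×5 = 44°C

44°C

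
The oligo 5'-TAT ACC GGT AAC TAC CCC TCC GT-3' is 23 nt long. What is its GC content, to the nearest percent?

Base counts: C=9, A=5, G=3, T=6
G+C = 3 + 9 = 12 out of 23 bases
%GC = 12/23 × 100 = 52.17% ≈ 52%

52%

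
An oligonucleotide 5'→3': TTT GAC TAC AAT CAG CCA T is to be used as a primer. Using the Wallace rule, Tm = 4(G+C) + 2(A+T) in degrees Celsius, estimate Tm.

52°C

Counting bases: T=6, A=6, C=5, G=2
So N_AT = 12 and N_GC = 7.
Tm = 2(12) + 4(7) = 24 + 28 = 52°C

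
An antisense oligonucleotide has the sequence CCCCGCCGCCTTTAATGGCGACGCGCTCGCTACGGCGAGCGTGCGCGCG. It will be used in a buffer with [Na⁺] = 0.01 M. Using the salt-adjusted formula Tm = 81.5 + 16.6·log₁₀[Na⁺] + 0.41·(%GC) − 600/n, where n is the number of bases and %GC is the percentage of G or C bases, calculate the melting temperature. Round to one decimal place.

67.0°C

Length n = 49. Base counts: A=5, G=17, T=7, C=20
G+C = 37, so %GC = 37/49 × 100 = 75.51%
Salt term: 16.6 × (-2) = -33.2
GC term: 0.41 × 75.51 = 30.959; length term: −600/49 = −12.245
Tm = 81.5 + (-33.2) + 30.959 − 12.245 = 67.014 → 67.0°C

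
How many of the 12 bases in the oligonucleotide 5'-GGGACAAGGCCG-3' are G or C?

G=6, A=3, C=3, T=0
G+C = 6 + 3 = 9

9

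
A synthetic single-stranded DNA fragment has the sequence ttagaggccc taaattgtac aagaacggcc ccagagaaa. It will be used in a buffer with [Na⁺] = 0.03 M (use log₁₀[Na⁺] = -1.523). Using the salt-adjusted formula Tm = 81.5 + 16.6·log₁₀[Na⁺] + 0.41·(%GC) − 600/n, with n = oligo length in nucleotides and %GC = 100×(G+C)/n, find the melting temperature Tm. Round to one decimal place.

59.8°C

Length n = 39. G=9, T=6, A=15, C=9
G+C = 18, so %GC = 18/39 × 100 = 46.154%
Salt term: 16.6 × (-1.523) = -25.282
GC term: 0.41 × 46.154 = 18.923; length term: −600/39 = −15.385
Tm = 81.5 + (-25.282) + 18.923 − 15.385 = 59.756 → 59.8°C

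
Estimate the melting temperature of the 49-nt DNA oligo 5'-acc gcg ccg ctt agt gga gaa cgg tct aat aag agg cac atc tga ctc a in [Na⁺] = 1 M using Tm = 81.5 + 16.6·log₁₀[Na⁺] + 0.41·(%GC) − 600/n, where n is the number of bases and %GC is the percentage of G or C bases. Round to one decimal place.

Length n = 49. A=14, G=13, T=9, C=13
G+C = 26, so %GC = 26/49 × 100 = 53.061%
Salt term: 16.6 × (0) = 0
GC term: 0.41 × 53.061 = 21.755; length term: −600/49 = −12.245
Tm = 81.5 + (0) + 21.755 − 12.245 = 91.01 → 91.0°C

91.0°C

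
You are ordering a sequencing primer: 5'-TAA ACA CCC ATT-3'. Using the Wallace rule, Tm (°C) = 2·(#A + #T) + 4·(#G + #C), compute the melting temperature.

32°C

Base counts: T=3, C=4, G=0, A=5
AT pairs contribute 8, GC pairs contribute 4.
Tm = 2×8 + 4×4 = 32°C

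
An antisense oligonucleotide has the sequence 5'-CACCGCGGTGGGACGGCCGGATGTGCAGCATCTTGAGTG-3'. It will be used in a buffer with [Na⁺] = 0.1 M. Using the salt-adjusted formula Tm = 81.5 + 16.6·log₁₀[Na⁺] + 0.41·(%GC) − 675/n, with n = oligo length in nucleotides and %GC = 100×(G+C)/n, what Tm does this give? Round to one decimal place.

74.9°C

Length n = 39. Scanning the sequence gives G=16, C=10, T=7, A=6.
G+C = 26, so %GC = 26/39 × 100 = 66.667%
Salt term: 16.6 × (-1) = -16.6
GC term: 0.41 × 66.667 = 27.333; length term: −675/39 = −17.308
Tm = 81.5 + (-16.6) + 27.333 − 17.308 = 74.925 → 74.9°C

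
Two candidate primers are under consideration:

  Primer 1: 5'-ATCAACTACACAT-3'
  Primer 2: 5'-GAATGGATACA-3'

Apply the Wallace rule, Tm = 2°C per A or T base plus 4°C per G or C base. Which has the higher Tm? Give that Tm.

Primer 1: A+T=9, G+C=4 → Tm = 2(9)+4(4) = 34°C
Primer 2: A+T=7, G+C=4 → Tm = 2(7)+4(4) = 30°C
34°C vs 30°C → primer 1 is higher.

Primer 1, 34°C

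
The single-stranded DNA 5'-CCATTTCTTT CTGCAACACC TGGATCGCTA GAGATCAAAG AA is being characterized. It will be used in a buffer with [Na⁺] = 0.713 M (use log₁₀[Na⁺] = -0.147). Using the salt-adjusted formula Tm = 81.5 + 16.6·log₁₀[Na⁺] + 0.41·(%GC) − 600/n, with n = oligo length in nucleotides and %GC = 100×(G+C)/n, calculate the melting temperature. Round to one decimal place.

82.3°C

Length n = 42. Counting bases: G=7, C=11, A=13, T=11
G+C = 18, so %GC = 18/42 × 100 = 42.857%
Salt term: 16.6 × (-0.147) = -2.44
GC term: 0.41 × 42.857 = 17.571; length term: −600/42 = −14.286
Tm = 81.5 + (-2.44) + 17.571 − 14.286 = 82.345 → 82.3°C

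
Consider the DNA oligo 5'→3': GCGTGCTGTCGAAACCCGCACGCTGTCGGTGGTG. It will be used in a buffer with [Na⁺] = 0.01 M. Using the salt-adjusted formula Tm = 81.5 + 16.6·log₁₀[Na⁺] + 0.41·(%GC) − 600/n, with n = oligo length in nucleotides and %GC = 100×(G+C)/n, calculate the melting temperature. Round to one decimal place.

Length n = 34. Counting bases: T=7, C=10, G=13, A=4
G+C = 23, so %GC = 23/34 × 100 = 67.647%
Salt term: 16.6 × (-2) = -33.2
GC term: 0.41 × 67.647 = 27.735; length term: −600/34 = −17.647
Tm = 81.5 + (-33.2) + 27.735 − 17.647 = 58.388 → 58.4°C

58.4°C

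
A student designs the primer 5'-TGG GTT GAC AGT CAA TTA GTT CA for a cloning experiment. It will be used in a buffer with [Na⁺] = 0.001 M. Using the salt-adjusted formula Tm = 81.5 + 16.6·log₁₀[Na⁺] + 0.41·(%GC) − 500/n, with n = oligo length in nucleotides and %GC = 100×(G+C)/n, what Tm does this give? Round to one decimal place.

26.0°C

Length n = 23. Counting bases: G=6, C=3, A=6, T=8
G+C = 9, so %GC = 9/23 × 100 = 39.13%
Salt term: 16.6 × (-3) = -49.8
GC term: 0.41 × 39.13 = 16.043; length term: −500/23 = −21.739
Tm = 81.5 + (-49.8) + 16.043 − 21.739 = 26.004 → 26.0°C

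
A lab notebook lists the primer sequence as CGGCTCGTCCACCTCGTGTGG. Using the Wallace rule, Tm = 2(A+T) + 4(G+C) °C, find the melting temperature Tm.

Scanning the sequence gives C=8, G=7, T=5, A=1.
So N_AT = 6 and N_GC = 15.
Tm = 4·15 + 2·6 = 60 + 12 = 72°C

72°C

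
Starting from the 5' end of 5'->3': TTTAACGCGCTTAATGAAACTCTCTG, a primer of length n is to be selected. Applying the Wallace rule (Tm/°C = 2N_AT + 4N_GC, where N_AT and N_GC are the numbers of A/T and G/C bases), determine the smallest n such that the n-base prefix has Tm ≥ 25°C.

n = 9

First 8 bases: TTTAACGC → Tm = 22°C (< 25°C)
First 9 bases: TTTAACGCG → Tm = 26°C (≥ 25°C)
Each additional base adds 2°C (A/T) or 4°C (G/C), so Tm is non-decreasing in n; n = 9 is the first length to reach 25°C.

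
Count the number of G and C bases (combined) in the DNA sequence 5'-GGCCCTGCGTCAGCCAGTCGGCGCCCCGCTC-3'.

25

Base counts: T=4, G=10, C=15, A=2
Total G or C: 10 + 15 = 25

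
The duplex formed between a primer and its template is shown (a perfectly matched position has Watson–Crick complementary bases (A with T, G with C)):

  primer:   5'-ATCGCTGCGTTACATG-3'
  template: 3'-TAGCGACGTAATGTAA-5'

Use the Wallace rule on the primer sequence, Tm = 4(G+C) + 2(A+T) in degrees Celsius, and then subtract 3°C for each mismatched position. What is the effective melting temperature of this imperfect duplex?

42°C

Primer base counts: A=3, T=5, G=4, C=4 → A+T=8, G+C=8
Perfect-match Tm = 2(8) + 4(8) = 16 + 32 = 48°C
Mismatches (positions where the bases are not complementary): 2 (at positions 9, 16)
Effective Tm = 48 − 2×3 = 48 − 6 = 42°C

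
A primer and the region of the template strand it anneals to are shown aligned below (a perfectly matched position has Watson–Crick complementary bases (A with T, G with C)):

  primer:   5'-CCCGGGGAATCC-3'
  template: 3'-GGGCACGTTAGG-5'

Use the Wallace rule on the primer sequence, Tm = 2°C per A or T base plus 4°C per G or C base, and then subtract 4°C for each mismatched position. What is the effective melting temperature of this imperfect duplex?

Primer base counts: A=2, T=1, G=4, C=5 → A+T=3, G+C=9
Perfect-match Tm = 2(3) + 4(9) = 6 + 36 = 42°C
Mismatches (positions where the bases are not complementary): 2 (at positions 5, 7)
Effective Tm = 42 − 2×4 = 42 − 8 = 34°C

34°C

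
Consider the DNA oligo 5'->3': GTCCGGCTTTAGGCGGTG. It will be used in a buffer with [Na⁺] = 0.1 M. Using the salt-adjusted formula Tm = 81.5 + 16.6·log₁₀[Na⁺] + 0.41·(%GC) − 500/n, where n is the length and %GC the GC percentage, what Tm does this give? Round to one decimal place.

Length n = 18. Counting bases: A=1, C=4, T=5, G=8
G+C = 12, so %GC = 12/18 × 100 = 66.667%
Salt term: 16.6 × (-1) = -16.6
GC term: 0.41 × 66.667 = 27.333; length term: −500/18 = −27.778
Tm = 81.5 + (-16.6) + 27.333 − 27.778 = 64.455 → 64.5°C

64.5°C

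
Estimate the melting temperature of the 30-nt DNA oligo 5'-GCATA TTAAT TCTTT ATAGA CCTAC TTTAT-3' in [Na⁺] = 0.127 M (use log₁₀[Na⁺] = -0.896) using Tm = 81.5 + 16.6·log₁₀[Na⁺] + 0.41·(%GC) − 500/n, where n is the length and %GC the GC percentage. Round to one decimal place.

59.5°C

Length n = 30. Base counts: G=2, T=14, C=5, A=9
G+C = 7, so %GC = 7/30 × 100 = 23.333%
Salt term: 16.6 × (-0.896) = -14.874
GC term: 0.41 × 23.333 = 9.567; length term: −500/30 = −16.667
Tm = 81.5 + (-14.874) + 9.567 − 16.667 = 59.526 → 59.5°C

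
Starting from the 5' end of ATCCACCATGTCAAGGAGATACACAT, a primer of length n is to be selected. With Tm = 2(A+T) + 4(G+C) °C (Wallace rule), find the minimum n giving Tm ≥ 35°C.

n = 12

First 11 bases: ATCCACCATGT → Tm = 32°C (< 35°C)
First 12 bases: ATCCACCATGTC → Tm = 36°C (≥ 35°C)
Each additional base adds 2°C (A/T) or 4°C (G/C), so Tm is non-decreasing in n; n = 12 is the first length to reach 35°C.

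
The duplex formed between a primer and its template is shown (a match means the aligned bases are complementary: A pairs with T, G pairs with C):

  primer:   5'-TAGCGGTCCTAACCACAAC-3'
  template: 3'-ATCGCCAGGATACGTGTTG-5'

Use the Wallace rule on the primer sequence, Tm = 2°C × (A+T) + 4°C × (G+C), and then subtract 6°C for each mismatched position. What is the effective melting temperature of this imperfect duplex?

Primer base counts: A=6, T=3, G=3, C=7 → A+T=9, G+C=10
Perfect-match Tm = 2(9) + 4(10) = 18 + 40 = 58°C
Mismatches (positions where the bases are not complementary): 2 (at positions 12, 13)
Effective Tm = 58 − 2×6 = 58 − 12 = 46°C

46°C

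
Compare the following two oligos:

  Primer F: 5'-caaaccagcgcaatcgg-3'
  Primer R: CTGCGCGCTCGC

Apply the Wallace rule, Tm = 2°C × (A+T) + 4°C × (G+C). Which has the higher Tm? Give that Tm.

Primer F: A+T=7, G+C=10 → Tm = 2(7)+4(10) = 54°C
Primer R: A+T=2, G+C=10 → Tm = 2(2)+4(10) = 44°C
54°C vs 44°C → primer F is higher.

Primer F, 54°C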